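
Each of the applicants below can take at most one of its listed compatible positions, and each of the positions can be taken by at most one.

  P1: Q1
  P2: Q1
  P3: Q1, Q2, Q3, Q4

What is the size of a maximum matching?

2

Unit-capacity flow: source→left, listed edges, right→sink; max matching = max flow.
Augmenting path P1→Q1 (+1); matched 1.
Augmenting path P3→Q2 (+1); matched 2.
No augmenting path remains; maximum matching = 2.
König certificate: {P3, Q1} is a vertex cover of size 2 (every listed pair touches it), so no matching can be larger.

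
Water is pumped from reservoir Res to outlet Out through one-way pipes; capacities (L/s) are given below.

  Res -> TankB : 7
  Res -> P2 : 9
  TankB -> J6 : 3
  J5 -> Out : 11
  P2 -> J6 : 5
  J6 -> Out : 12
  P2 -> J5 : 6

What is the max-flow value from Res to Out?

Augment Res→TankB→J6→Out: bottleneck 3, flow now 3.
Augment Res→P2→J5→Out: bottleneck 6, flow now 9.
Augment Res→P2→J6→Out: bottleneck 3, flow now 12.
No augmenting path remains; maximum flow = 12.
In the residual graph, reachable from Res: {Res, TankB}.
Min-cut edges: Res→P2 (9), TankB→J6 (3); capacity 9 + 3 = 12.
This cut is saturated, so no flow can exceed 12.

12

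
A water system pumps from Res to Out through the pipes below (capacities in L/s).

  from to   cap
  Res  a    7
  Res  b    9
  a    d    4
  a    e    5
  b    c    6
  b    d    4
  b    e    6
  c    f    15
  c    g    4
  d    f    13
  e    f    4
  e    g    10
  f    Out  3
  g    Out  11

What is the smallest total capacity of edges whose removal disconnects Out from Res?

14

Augment Res→a→d→f→Out: bottleneck 3, flow now 3.
Augment Res→a→e→g→Out: bottleneck 4, flow now 7.
Augment Res→b→c→g→Out: bottleneck 4, flow now 11.
Augment Res→b→e→g→Out: bottleneck 3, flow now 14.
No augmenting path remains; maximum flow = 14.
By max-flow min-cut, the minimum cut capacity equals the max flow.
In the residual graph, reachable from Res: {Res, a, b, c, d, e, f, g}.
Min-cut edges: f→Out (3), g→Out (11); capacity 3 + 11 = 14.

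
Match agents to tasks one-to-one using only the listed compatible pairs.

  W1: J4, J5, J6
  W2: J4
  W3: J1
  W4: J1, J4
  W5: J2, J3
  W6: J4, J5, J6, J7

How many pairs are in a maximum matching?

Unit-capacity flow: source→left, listed edges, right→sink; max matching = max flow.
Augmenting path W1→J4 (+1); matched 1.
Augmenting path W3→J1 (+1); matched 2.
Augmenting path W5→J2 (+1); matched 3.
Augmenting path W6→J5 (+1); matched 4.
Augmenting path W2→J4→W1→J6 (+1); matched 5.
No augmenting path remains; maximum matching = 5.
König certificate: {W1, W5, W6, J1, J4} is a vertex cover of size 5 (every listed pair touches it), so no matching can be larger.

5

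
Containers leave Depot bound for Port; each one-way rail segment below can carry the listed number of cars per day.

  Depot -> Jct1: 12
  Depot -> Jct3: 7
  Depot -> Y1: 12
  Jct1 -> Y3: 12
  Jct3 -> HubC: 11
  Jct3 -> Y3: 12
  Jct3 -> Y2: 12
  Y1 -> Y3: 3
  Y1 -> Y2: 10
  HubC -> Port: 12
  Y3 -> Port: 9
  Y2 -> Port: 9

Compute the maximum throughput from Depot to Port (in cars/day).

Augment Depot→Jct1→Y3→Port: bottleneck 9, flow now 9.
Augment Depot→Jct3→HubC→Port: bottleneck 7, flow now 16.
Augment Depot→Y1→Y2→Port: bottleneck 9, flow now 25.
No augmenting path remains; maximum flow = 25.
In the residual graph, reachable from Depot: {Depot, Jct1, Y1, Y3, Y2}.
Min-cut edges: Depot→Jct3 (7), Y3→Port (9), Y2→Port (9); capacity 7 + 9 + 9 = 25.
This cut is saturated, so no flow can exceed 25.

25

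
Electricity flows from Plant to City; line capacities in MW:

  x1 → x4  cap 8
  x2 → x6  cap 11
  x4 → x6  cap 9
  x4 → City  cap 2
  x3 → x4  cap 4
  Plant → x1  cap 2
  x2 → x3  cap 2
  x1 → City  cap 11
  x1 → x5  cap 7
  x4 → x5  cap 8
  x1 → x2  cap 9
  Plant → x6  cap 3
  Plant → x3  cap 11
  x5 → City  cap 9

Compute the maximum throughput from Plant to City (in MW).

6

Augment Plant→x1→City: bottleneck 2, flow now 2.
Augment Plant→x3→x4→City: bottleneck 2, flow now 4.
Augment Plant→x3→x4→x5→City: bottleneck 2, flow now 6.
No augmenting path remains; maximum flow = 6.
In the residual graph, reachable from Plant: {Plant, x3, x6}.
Min-cut edges: Plant→x1 (2), x3→x4 (4); capacity 2 + 4 = 6.
This cut is saturated, so no flow can exceed 6.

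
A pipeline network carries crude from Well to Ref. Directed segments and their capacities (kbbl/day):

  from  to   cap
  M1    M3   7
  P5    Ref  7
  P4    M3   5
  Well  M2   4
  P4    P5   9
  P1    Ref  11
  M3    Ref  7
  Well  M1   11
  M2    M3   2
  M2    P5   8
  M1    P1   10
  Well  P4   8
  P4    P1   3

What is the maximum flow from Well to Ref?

23

Augment Well→M2→M3→Ref: bottleneck 2, flow now 2.
Augment Well→M2→P5→Ref: bottleneck 2, flow now 4.
Augment Well→M1→M3→Ref: bottleneck 5, flow now 9.
Augment Well→M1→P1→Ref: bottleneck 6, flow now 15.
Augment Well→P4→P5→Ref: bottleneck 5, flow now 20.
Augment Well→P4→P1→Ref: bottleneck 3, flow now 23.
No augmenting path remains; maximum flow = 23.
In the residual graph, reachable from Well: {Well}.
Min-cut edges: Well→M2 (4), Well→M1 (11), Well→P4 (8); capacity 4 + 11 + 8 = 23.
This cut is saturated, so no flow can exceed 23.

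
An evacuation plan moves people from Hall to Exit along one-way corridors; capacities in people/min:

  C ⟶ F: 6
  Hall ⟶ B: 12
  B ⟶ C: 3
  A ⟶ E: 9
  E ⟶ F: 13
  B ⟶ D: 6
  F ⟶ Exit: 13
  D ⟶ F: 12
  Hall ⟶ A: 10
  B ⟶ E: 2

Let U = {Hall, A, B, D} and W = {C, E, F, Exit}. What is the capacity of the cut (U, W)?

Edges leaving {Hall, A, B, D}: A→E (9), B→C (3), B→E (2), D→F (12).
Cut capacity = 9 + 3 + 2 + 12 = 26.

26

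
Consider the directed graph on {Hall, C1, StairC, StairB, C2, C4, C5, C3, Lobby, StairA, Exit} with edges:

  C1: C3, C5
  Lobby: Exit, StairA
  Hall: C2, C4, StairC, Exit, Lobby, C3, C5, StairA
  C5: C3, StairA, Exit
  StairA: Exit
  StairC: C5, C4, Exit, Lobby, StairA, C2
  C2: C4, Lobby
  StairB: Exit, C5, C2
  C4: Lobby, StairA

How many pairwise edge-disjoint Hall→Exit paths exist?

5

Assign every edge capacity 1; by Menger, the answer equals the max flow.
Path Hall→Exit (+1); total 1.
Path Hall→StairC→Exit (+1); total 2.
Path Hall→C5→Exit (+1); total 3.
Path Hall→Lobby→Exit (+1); total 4.
Path Hall→StairA→Exit (+1); total 5.
No residual Hall→Exit path; max flow = 5.
Certifying cut of size 5: {Hall→C5, Hall→Exit, Hall→StairC, Lobby→Exit, StairA→Exit}.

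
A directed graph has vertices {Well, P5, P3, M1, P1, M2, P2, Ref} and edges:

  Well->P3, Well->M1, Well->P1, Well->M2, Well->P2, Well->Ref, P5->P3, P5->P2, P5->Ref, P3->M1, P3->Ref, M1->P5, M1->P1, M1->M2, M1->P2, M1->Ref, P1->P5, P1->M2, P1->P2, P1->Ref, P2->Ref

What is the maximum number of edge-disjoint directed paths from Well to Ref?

5

Assign every edge capacity 1; by Menger, the answer equals the max flow.
Path Well→Ref (+1); total 1.
Path Well→P3→Ref (+1); total 2.
Path Well→M1→Ref (+1); total 3.
Path Well→P1→Ref (+1); total 4.
Path Well→P2→Ref (+1); total 5.
No residual Well→Ref path; max flow = 5.
Certifying cut of size 5: {Well→M1, Well→P1, Well→P2, Well→P3, Well→Ref}.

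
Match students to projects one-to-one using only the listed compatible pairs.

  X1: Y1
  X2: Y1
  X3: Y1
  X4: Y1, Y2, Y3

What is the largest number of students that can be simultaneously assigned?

Unit-capacity flow: source→left, listed edges, right→sink; max matching = max flow.
Augmenting path X1→Y1 (+1); matched 1.
Augmenting path X4→Y2 (+1); matched 2.
No augmenting path remains; maximum matching = 2.
König certificate: {X4, Y1} is a vertex cover of size 2 (every listed pair touches it), so no matching can be larger.

2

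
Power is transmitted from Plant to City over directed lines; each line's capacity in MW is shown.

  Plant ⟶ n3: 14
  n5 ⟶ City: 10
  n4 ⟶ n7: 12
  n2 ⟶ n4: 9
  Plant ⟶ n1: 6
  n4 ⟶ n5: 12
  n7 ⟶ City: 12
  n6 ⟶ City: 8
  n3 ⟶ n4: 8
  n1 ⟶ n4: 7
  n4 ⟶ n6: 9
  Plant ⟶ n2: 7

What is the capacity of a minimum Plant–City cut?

21

Augment Plant→n1→n4→n5→City: bottleneck 6, flow now 6.
Augment Plant→n2→n4→n5→City: bottleneck 4, flow now 10.
Augment Plant→n2→n4→n6→City: bottleneck 3, flow now 13.
Augment Plant→n3→n4→n6→City: bottleneck 5, flow now 18.
Augment Plant→n3→n4→n7→City: bottleneck 3, flow now 21.
No augmenting path remains; maximum flow = 21.
By max-flow min-cut, the minimum cut capacity equals the max flow.
In the residual graph, reachable from Plant: {Plant, n3}.
Min-cut edges: Plant→n1 (6), Plant→n2 (7), n3→n4 (8); capacity 6 + 7 + 8 = 21.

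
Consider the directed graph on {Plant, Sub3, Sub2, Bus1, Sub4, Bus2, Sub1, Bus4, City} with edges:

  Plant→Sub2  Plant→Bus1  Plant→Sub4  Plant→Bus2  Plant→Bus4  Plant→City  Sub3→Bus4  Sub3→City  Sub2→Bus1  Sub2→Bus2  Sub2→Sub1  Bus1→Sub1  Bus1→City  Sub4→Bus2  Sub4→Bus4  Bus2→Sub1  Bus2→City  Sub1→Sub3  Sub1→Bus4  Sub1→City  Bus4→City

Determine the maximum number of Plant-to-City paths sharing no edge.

6

Assign every edge capacity 1; by Menger, the answer equals the max flow.
Path Plant→City (+1); total 1.
Path Plant→Bus1→City (+1); total 2.
Path Plant→Bus2→City (+1); total 3.
Path Plant→Bus4→City (+1); total 4.
Path Plant→Sub2→Sub1→City (+1); total 5.
Path Plant→Sub4→Bus2→Sub1→Sub3→City (+1); total 6.
No residual Plant→City path; max flow = 6.
Certifying cut of size 6: {Plant→Bus1, Plant→Bus2, Plant→Bus4, Plant→City, Plant→Sub2, Plant→Sub4}.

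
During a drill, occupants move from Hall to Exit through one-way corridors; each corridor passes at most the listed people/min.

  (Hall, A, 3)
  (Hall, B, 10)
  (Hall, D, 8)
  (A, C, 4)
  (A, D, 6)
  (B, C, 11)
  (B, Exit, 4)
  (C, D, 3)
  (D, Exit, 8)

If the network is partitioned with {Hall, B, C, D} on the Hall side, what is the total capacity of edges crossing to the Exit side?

15

Edges leaving {Hall, B, C, D}: Hall→A (3), B→Exit (4), D→Exit (8).
Cut capacity = 3 + 4 + 8 = 15.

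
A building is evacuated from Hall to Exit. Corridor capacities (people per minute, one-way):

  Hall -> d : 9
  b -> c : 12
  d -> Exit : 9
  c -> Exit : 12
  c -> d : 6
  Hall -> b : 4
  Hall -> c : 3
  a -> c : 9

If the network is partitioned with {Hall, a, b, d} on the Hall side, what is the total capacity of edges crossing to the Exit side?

Edges leaving {Hall, a, b, d}: Hall→c (3), a→c (9), b→c (12), d→Exit (9).
Cut capacity = 3 + 9 + 12 + 9 = 33.

33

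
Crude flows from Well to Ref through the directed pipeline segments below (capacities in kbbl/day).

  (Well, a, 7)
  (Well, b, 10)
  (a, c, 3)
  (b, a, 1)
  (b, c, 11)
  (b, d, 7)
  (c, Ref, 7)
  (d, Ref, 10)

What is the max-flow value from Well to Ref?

Augment Well→a→c→Ref: bottleneck 3, flow now 3.
Augment Well→b→c→Ref: bottleneck 4, flow now 7.
Augment Well→b→d→Ref: bottleneck 6, flow now 13.
No augmenting path remains; maximum flow = 13.
In the residual graph, reachable from Well: {Well, a}.
Min-cut edges: Well→b (10), a→c (3); capacity 10 + 3 = 13.
This cut is saturated, so no flow can exceed 13.

13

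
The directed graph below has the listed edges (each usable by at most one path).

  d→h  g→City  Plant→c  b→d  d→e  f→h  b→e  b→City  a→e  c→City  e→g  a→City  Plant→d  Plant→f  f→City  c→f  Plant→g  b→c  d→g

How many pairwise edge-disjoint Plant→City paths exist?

3

Assign every edge capacity 1; by Menger, the answer equals the max flow.
Path Plant→c→City (+1); total 1.
Path Plant→f→City (+1); total 2.
Path Plant→g→City (+1); total 3.
No residual Plant→City path; max flow = 3.
Certifying cut of size 3: {Plant→c, Plant→f, g→City}.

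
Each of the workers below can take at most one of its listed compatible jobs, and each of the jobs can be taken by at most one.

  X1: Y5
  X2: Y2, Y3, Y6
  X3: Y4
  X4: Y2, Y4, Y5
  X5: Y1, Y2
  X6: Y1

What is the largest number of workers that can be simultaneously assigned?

5

Unit-capacity flow: source→left, listed edges, right→sink; max matching = max flow.
Augmenting path X1→Y5 (+1); matched 1.
Augmenting path X2→Y2 (+1); matched 2.
Augmenting path X3→Y4 (+1); matched 3.
Augmenting path X5→Y1 (+1); matched 4.
Augmenting path X4→Y2→X2→Y3 (+1); matched 5.
No augmenting path remains; maximum matching = 5.
König certificate: {X2, Y1, Y2, Y4, Y5} is a vertex cover of size 5 (every listed pair touches it), so no matching can be larger.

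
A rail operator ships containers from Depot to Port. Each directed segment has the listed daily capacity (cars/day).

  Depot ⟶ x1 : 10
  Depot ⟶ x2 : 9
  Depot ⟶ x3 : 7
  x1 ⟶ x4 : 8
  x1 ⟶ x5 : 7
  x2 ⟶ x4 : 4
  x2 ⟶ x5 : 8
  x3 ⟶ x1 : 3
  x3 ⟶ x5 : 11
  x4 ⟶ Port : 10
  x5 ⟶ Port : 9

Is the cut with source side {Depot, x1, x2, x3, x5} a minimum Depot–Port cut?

No — its capacity is 21, but the minimum cut has capacity 19.

Given cut capacity: 8 + 4 + 9 = 21.
Augment Depot→x1→x4→Port: bottleneck 8, flow now 8.
Augment Depot→x1→x5→Port: bottleneck 2, flow now 10.
Augment Depot→x2→x4→Port: bottleneck 2, flow now 12.
Augment Depot→x2→x5→Port: bottleneck 7, flow now 19.
No augmenting path remains; maximum flow = 19.
In the residual graph, reachable from Depot: {Depot, x1, x2, x3, x4, x5}.
Min-cut edges: x4→Port (10), x5→Port (9); capacity 10 + 9 = 19.
Cut capacity 21 exceeds the max flow 19, so it is not minimum.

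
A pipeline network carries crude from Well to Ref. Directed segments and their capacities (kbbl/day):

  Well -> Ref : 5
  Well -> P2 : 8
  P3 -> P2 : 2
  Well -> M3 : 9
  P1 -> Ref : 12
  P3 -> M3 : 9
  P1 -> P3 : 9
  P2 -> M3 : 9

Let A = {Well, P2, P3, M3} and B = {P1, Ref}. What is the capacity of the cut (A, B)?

5

Edges leaving {Well, P2, P3, M3}: Well→Ref (5).
Cut capacity = 5 = 5.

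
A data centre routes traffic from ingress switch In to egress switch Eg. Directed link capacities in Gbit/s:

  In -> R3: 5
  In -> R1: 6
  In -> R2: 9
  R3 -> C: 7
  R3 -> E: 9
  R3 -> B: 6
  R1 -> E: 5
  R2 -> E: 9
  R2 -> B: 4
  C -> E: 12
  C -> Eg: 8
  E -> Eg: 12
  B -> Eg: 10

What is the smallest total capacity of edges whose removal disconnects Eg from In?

19

Augment In→R3→C→Eg: bottleneck 5, flow now 5.
Augment In→R1→E→Eg: bottleneck 5, flow now 10.
Augment In→R2→E→Eg: bottleneck 7, flow now 17.
Augment In→R2→B→Eg: bottleneck 2, flow now 19.
No augmenting path remains; maximum flow = 19.
By max-flow min-cut, the minimum cut capacity equals the max flow.
In the residual graph, reachable from In: {In, R1}.
Min-cut edges: In→R3 (5), In→R2 (9), R1→E (5); capacity 5 + 9 + 5 = 19.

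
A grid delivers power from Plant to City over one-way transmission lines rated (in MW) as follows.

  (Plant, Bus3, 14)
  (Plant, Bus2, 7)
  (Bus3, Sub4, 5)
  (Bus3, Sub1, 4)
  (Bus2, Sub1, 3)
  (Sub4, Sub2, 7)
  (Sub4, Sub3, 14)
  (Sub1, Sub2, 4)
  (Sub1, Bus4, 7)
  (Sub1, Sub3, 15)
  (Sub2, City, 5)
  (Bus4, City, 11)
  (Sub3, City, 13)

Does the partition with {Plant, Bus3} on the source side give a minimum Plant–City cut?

Given cut capacity: 7 + 5 + 4 = 16.
Augment Plant→Bus3→Sub4→Sub2→City: bottleneck 5, flow now 5.
Augment Plant→Bus3→Sub1→Bus4→City: bottleneck 4, flow now 9.
Augment Plant→Bus2→Sub1→Bus4→City: bottleneck 3, flow now 12.
No augmenting path remains; maximum flow = 12.
In the residual graph, reachable from Plant: {Plant, Bus3, Bus2}.
Min-cut edges: Bus3→Sub4 (5), Bus3→Sub1 (4), Bus2→Sub1 (3); capacity 5 + 4 + 3 = 12.
Cut capacity 16 exceeds the max flow 12, so it is not minimum.

No — its capacity is 16, but the minimum cut has capacity 12.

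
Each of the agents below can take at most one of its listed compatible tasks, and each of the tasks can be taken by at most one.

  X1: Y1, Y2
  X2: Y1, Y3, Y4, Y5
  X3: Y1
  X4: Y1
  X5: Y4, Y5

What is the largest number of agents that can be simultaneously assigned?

Unit-capacity flow: source→left, listed edges, right→sink; max matching = max flow.
Augmenting path X1→Y1 (+1); matched 1.
Augmenting path X2→Y3 (+1); matched 2.
Augmenting path X5→Y4 (+1); matched 3.
Augmenting path X3→Y1→X1→Y2 (+1); matched 4.
No augmenting path remains; maximum matching = 4.
König certificate: {X1, X2, X5, Y1} is a vertex cover of size 4 (every listed pair touches it), so no matching can be larger.

4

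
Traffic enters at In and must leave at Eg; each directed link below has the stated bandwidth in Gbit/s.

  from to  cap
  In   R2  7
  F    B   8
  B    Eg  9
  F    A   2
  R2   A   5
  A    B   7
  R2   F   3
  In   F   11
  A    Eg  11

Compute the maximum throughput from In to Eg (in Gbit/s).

15

Augment In→R2→A→Eg: bottleneck 5, flow now 5.
Augment In→F→A→Eg: bottleneck 2, flow now 7.
Augment In→F→B→Eg: bottleneck 8, flow now 15.
No augmenting path remains; maximum flow = 15.
In the residual graph, reachable from In: {In, R2, F}.
Min-cut edges: R2→A (5), F→A (2), F→B (8); capacity 5 + 2 + 8 = 15.
This cut is saturated, so no flow can exceed 15.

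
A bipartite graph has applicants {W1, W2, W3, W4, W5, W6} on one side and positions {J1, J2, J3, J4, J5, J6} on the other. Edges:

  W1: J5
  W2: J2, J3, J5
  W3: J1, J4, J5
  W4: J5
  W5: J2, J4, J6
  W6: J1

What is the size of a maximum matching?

5

Unit-capacity flow: source→left, listed edges, right→sink; max matching = max flow.
Augmenting path W1→J5 (+1); matched 1.
Augmenting path W2→J2 (+1); matched 2.
Augmenting path W3→J1 (+1); matched 3.
Augmenting path W5→J4 (+1); matched 4.
Augmenting path W6→J1→W3→J4→W5→J6 (+1); matched 5.
No augmenting path remains; maximum matching = 5.
König certificate: {W2, W3, W5, W6, J5} is a vertex cover of size 5 (every listed pair touches it), so no matching can be larger.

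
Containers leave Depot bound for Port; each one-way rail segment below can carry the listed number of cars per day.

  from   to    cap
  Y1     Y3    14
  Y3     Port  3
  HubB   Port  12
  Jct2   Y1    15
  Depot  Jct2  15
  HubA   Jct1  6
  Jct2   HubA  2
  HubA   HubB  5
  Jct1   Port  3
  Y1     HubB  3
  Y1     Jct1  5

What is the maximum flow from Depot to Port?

Augment Depot→Jct2→HubA→Jct1→Port: bottleneck 2, flow now 2.
Augment Depot→Jct2→Y1→Jct1→Port: bottleneck 1, flow now 3.
Augment Depot→Jct2→Y1→Y3→Port: bottleneck 3, flow now 6.
Augment Depot→Jct2→Y1→HubB→Port: bottleneck 3, flow now 9.
Augment Depot→Jct2→Y1→Jct1→HubA→HubB→Port: bottleneck 2, flow now 11. (uses reverse residual edge)
No augmenting path remains; maximum flow = 11.
In the residual graph, reachable from Depot: {Depot, Jct2, Y1, Jct1, Y3}.
Min-cut edges: Jct2→HubA (2), Y1→HubB (3), Jct1→Port (3), Y3→Port (3); capacity 2 + 3 + 3 + 3 = 11.
This cut is saturated, so no flow can exceed 11.

11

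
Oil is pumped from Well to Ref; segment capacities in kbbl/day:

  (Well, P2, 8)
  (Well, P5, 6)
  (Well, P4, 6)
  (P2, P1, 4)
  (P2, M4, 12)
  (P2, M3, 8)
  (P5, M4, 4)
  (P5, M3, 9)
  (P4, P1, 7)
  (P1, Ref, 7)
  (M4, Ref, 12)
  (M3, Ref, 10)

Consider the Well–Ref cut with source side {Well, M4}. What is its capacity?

Edges leaving {Well, M4}: Well→P2 (8), Well→P5 (6), Well→P4 (6), M4→Ref (12).
Cut capacity = 8 + 6 + 6 + 12 = 32.

32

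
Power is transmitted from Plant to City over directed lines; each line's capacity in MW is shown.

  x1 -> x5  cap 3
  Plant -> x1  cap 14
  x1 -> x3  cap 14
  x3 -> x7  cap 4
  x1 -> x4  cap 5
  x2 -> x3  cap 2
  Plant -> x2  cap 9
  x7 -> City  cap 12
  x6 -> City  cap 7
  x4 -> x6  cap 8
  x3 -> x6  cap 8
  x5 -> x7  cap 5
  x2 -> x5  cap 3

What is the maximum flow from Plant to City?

Augment Plant→x1→x3→x6→City: bottleneck 7, flow now 7.
Augment Plant→x1→x3→x7→City: bottleneck 4, flow now 11.
Augment Plant→x1→x5→x7→City: bottleneck 3, flow now 14.
Augment Plant→x2→x5→x7→City: bottleneck 2, flow now 16.
No augmenting path remains; maximum flow = 16.
In the residual graph, reachable from Plant: {Plant, x1, x2, x3, x4, x5, x6}.
Min-cut edges: x3→x7 (4), x5→x7 (5), x6→City (7); capacity 4 + 5 + 7 = 16.
This cut is saturated, so no flow can exceed 16.

16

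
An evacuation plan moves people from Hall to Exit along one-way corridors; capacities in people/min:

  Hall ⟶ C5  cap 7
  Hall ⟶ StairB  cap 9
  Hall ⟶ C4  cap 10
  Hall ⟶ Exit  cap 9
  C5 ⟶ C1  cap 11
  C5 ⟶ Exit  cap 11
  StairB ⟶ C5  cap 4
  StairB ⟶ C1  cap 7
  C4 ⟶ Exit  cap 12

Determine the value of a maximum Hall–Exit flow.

Augment Hall→Exit: bottleneck 9, flow now 9.
Augment Hall→C5→Exit: bottleneck 7, flow now 16.
Augment Hall→C4→Exit: bottleneck 10, flow now 26.
Augment Hall→StairB→C5→Exit: bottleneck 4, flow now 30.
No augmenting path remains; maximum flow = 30.
In the residual graph, reachable from Hall: {Hall, StairB, C1}.
Min-cut edges: Hall→C5 (7), Hall→C4 (10), Hall→Exit (9), StairB→C5 (4); capacity 7 + 10 + 9 + 4 = 30.
This cut is saturated, so no flow can exceed 30.

30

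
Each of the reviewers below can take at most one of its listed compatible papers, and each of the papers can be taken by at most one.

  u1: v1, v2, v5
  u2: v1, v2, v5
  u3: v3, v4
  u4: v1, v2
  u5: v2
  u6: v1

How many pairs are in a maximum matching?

4

Unit-capacity flow: source→left, listed edges, right→sink; max matching = max flow.
Augmenting path u1→v1 (+1); matched 1.
Augmenting path u2→v2 (+1); matched 2.
Augmenting path u3→v3 (+1); matched 3.
Augmenting path u4→v1→u1→v5 (+1); matched 4.
No augmenting path remains; maximum matching = 4.
König certificate: {u3, v1, v2, v5} is a vertex cover of size 4 (every listed pair touches it), so no matching can be larger.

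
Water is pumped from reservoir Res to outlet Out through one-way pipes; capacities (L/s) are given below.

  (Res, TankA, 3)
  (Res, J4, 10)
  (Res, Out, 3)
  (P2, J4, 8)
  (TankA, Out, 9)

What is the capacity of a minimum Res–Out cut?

6

Augment Res→Out: bottleneck 3, flow now 3.
Augment Res→TankA→Out: bottleneck 3, flow now 6.
No augmenting path remains; maximum flow = 6.
By max-flow min-cut, the minimum cut capacity equals the max flow.
In the residual graph, reachable from Res: {Res, J4}.
Min-cut edges: Res→TankA (3), Res→Out (3); capacity 3 + 3 = 6.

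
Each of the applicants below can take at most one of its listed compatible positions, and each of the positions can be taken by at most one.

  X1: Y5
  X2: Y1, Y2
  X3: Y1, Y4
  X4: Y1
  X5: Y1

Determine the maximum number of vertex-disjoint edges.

Unit-capacity flow: source→left, listed edges, right→sink; max matching = max flow.
Augmenting path X1→Y5 (+1); matched 1.
Augmenting path X2→Y1 (+1); matched 2.
Augmenting path X3→Y4 (+1); matched 3.
Augmenting path X4→Y1→X2→Y2 (+1); matched 4.
No augmenting path remains; maximum matching = 4.
König certificate: {X1, X2, X3, Y1} is a vertex cover of size 4 (every listed pair touches it), so no matching can be larger.

4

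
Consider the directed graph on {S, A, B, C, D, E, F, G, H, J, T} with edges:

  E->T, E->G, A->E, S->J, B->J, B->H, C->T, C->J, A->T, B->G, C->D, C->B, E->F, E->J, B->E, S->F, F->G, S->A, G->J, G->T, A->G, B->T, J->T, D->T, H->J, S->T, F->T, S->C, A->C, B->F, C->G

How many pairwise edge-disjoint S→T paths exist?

Assign every edge capacity 1; by Menger, the answer equals the max flow.
Path S→T (+1); total 1.
Path S→A→T (+1); total 2.
Path S→C→T (+1); total 3.
Path S→F→T (+1); total 4.
Path S→J→T (+1); total 5.
No residual S→T path; max flow = 5.
Certifying cut of size 5: {S→A, S→C, S→F, S→J, S→T}.

5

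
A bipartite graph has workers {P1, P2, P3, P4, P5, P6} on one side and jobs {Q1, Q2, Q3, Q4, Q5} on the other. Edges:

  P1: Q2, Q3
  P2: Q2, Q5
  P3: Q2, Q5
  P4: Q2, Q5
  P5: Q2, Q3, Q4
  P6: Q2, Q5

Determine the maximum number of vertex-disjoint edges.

4

Unit-capacity flow: source→left, listed edges, right→sink; max matching = max flow.
Augmenting path P1→Q2 (+1); matched 1.
Augmenting path P2→Q5 (+1); matched 2.
Augmenting path P5→Q3 (+1); matched 3.
Augmenting path P3→Q2→P1→Q3→P5→Q4 (+1); matched 4.
No augmenting path remains; maximum matching = 4.
König certificate: {P1, P5, Q2, Q5} is a vertex cover of size 4 (every listed pair touches it), so no matching can be larger.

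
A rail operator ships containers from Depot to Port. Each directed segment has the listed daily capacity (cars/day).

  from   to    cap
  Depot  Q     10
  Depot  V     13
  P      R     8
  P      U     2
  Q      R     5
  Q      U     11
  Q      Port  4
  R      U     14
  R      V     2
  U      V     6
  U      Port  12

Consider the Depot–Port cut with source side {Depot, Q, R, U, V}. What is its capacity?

Edges leaving {Depot, Q, R, U, V}: Q→Port (4), U→Port (12).
Cut capacity = 4 + 12 = 16.

16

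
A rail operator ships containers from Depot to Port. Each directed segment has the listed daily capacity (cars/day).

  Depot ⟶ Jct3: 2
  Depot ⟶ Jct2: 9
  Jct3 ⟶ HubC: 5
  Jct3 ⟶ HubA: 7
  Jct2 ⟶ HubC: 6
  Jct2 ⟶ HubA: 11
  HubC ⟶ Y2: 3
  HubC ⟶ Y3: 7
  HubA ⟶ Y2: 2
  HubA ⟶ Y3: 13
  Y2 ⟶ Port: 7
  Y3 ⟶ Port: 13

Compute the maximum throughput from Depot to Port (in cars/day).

Augment Depot→Jct3→HubC→Y2→Port: bottleneck 2, flow now 2.
Augment Depot→Jct2→HubC→Y2→Port: bottleneck 1, flow now 3.
Augment Depot→Jct2→HubC→Y3→Port: bottleneck 5, flow now 8.
Augment Depot→Jct2→HubA→Y2→Port: bottleneck 2, flow now 10.
Augment Depot→Jct2→HubA→Y3→Port: bottleneck 1, flow now 11.
No augmenting path remains; maximum flow = 11.
In the residual graph, reachable from Depot: {Depot}.
Min-cut edges: Depot→Jct3 (2), Depot→Jct2 (9); capacity 2 + 9 = 11.
This cut is saturated, so no flow can exceed 11.

11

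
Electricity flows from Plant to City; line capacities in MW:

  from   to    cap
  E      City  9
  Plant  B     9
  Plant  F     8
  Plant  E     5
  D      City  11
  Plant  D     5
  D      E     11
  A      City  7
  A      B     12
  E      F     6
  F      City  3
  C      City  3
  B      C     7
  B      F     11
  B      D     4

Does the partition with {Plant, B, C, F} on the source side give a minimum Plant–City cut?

Yes — it is a minimum cut (capacity 20).

Given cut capacity: 5 + 5 + 4 + 3 + 3 = 20.
Augment Plant→D→City: bottleneck 5, flow now 5.
Augment Plant→E→City: bottleneck 5, flow now 10.
Augment Plant→F→City: bottleneck 3, flow now 13.
Augment Plant→B→C→City: bottleneck 3, flow now 16.
Augment Plant→B→D→City: bottleneck 4, flow now 20.
No augmenting path remains; maximum flow = 20.
Cut capacity 20 equals the max flow, so it is a minimum cut.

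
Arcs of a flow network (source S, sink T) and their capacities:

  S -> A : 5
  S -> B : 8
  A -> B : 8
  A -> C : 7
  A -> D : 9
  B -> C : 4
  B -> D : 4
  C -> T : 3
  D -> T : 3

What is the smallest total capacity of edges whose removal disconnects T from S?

6

Augment S→A→C→T: bottleneck 3, flow now 3.
Augment S→A→D→T: bottleneck 2, flow now 5.
Augment S→B→D→T: bottleneck 1, flow now 6.
No augmenting path remains; maximum flow = 6.
By max-flow min-cut, the minimum cut capacity equals the max flow.
In the residual graph, reachable from S: {S, A, B, C, D}.
Min-cut edges: C→T (3), D→T (3); capacity 3 + 3 = 6.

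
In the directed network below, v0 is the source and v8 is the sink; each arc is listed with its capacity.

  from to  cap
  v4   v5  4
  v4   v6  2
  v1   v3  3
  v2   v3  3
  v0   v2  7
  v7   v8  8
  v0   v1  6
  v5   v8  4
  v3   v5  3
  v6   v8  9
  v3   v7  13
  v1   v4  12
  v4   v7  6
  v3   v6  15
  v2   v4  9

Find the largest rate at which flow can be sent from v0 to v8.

13

Augment v0→v1→v3→v5→v8: bottleneck 3, flow now 3.
Augment v0→v1→v4→v5→v8: bottleneck 1, flow now 4.
Augment v0→v1→v4→v6→v8: bottleneck 2, flow now 6.
Augment v0→v2→v3→v6→v8: bottleneck 3, flow now 9.
Augment v0→v2→v4→v7→v8: bottleneck 4, flow now 13.
No augmenting path remains; maximum flow = 13.
In the residual graph, reachable from v0: {v0}.
Min-cut edges: v0→v1 (6), v0→v2 (7); capacity 6 + 7 = 13.
This cut is saturated, so no flow can exceed 13.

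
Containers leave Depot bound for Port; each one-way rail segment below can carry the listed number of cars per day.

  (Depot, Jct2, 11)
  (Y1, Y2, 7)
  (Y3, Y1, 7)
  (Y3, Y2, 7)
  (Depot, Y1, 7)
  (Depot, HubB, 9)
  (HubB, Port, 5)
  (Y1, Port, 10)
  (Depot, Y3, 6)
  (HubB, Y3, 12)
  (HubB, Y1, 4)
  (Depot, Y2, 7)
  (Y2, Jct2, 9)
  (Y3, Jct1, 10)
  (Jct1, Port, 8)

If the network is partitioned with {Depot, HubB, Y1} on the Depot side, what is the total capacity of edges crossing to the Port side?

Edges leaving {Depot, HubB, Y1}: Depot→Y3 (6), Depot→Y2 (7), Depot→Jct2 (11), HubB→Y3 (12), HubB→Port (5), Y1→Y2 (7), Y1→Port (10).
Cut capacity = 6 + 7 + 11 + 12 + 5 + 7 + 10 = 58.

58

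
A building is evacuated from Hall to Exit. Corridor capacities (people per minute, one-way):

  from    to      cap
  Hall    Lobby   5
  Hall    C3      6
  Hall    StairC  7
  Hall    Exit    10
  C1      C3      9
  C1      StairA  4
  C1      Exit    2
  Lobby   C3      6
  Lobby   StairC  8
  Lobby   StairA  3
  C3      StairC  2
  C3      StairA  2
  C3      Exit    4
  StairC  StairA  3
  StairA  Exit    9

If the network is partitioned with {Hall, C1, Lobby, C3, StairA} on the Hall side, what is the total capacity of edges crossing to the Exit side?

Edges leaving {Hall, C1, Lobby, C3, StairA}: Hall→StairC (7), Hall→Exit (10), C1→Exit (2), Lobby→StairC (8), C3→StairC (2), C3→Exit (4), StairA→Exit (9).
Cut capacity = 7 + 10 + 2 + 8 + 2 + 4 + 9 = 42.

42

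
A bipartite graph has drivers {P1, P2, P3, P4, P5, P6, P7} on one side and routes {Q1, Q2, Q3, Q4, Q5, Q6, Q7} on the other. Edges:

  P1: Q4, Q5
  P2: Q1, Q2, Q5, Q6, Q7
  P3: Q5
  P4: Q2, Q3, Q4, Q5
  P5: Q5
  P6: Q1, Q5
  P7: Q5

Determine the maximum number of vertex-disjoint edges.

5

Unit-capacity flow: source→left, listed edges, right→sink; max matching = max flow.
Augmenting path P1→Q4 (+1); matched 1.
Augmenting path P2→Q1 (+1); matched 2.
Augmenting path P3→Q5 (+1); matched 3.
Augmenting path P4→Q2 (+1); matched 4.
Augmenting path P6→Q1→P2→Q6 (+1); matched 5.
No augmenting path remains; maximum matching = 5.
König certificate: {P1, P2, P4, P6, Q5} is a vertex cover of size 5 (every listed pair touches it), so no matching can be larger.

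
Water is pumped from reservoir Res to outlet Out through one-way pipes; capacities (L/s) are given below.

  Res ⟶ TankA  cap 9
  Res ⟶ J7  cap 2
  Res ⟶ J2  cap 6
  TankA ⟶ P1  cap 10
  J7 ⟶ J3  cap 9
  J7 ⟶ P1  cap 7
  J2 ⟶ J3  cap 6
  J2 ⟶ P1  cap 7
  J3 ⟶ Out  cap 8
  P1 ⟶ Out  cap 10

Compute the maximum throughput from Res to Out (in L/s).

Augment Res→TankA→P1→Out: bottleneck 9, flow now 9.
Augment Res→J7→J3→Out: bottleneck 2, flow now 11.
Augment Res→J2→J3→Out: bottleneck 6, flow now 17.
No augmenting path remains; maximum flow = 17.
In the residual graph, reachable from Res: {Res}.
Min-cut edges: Res→TankA (9), Res→J7 (2), Res→J2 (6); capacity 9 + 2 + 6 = 17.
This cut is saturated, so no flow can exceed 17.

17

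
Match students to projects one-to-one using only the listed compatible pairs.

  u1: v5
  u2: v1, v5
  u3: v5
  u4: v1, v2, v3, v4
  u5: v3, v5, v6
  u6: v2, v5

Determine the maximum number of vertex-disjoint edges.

Unit-capacity flow: source→left, listed edges, right→sink; max matching = max flow.
Augmenting path u1→v5 (+1); matched 1.
Augmenting path u2→v1 (+1); matched 2.
Augmenting path u4→v2 (+1); matched 3.
Augmenting path u5→v3 (+1); matched 4.
Augmenting path u6→v2→u4→v4 (+1); matched 5.
No augmenting path remains; maximum matching = 5.
König certificate: {u2, u4, u5, u6, v5} is a vertex cover of size 5 (every listed pair touches it), so no matching can be larger.

5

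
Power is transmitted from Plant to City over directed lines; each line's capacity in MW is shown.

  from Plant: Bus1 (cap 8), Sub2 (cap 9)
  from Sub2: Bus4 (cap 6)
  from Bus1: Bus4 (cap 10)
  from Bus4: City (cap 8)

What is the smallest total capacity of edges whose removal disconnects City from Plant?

Augment Plant→Sub2→Bus4→City: bottleneck 6, flow now 6.
Augment Plant→Bus1→Bus4→City: bottleneck 2, flow now 8.
No augmenting path remains; maximum flow = 8.
By max-flow min-cut, the minimum cut capacity equals the max flow.
In the residual graph, reachable from Plant: {Plant, Sub2, Bus1, Bus4}.
Min-cut edges: Bus4→City (8); capacity 8 = 8.

8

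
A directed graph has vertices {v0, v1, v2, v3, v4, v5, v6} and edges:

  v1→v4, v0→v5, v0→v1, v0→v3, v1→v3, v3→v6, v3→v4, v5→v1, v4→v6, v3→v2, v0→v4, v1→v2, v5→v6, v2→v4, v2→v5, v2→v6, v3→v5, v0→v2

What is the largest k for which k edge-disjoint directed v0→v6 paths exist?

Assign every edge capacity 1; by Menger, the answer equals the max flow.
Path v0→v2→v6 (+1); total 1.
Path v0→v3→v6 (+1); total 2.
Path v0→v4→v6 (+1); total 3.
Path v0→v5→v6 (+1); total 4.
No residual v0→v6 path; max flow = 4.
Certifying cut of size 4: {v2→v6, v3→v6, v4→v6, v5→v6}.

4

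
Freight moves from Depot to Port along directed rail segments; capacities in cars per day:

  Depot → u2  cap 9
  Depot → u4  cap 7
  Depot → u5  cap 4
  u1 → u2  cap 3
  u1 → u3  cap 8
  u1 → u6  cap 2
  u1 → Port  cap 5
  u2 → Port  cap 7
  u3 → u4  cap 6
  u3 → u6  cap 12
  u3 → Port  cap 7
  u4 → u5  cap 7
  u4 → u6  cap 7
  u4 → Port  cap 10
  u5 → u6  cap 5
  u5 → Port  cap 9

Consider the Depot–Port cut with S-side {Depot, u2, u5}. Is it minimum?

Given cut capacity: 7 + 7 + 5 + 9 = 28.
Augment Depot→u2→Port: bottleneck 7, flow now 7.
Augment Depot→u4→Port: bottleneck 7, flow now 14.
Augment Depot→u5→Port: bottleneck 4, flow now 18.
No augmenting path remains; maximum flow = 18.
In the residual graph, reachable from Depot: {Depot, u2}.
Min-cut edges: Depot→u4 (7), Depot→u5 (4), u2→Port (7); capacity 7 + 4 + 7 = 18.
Cut capacity 28 exceeds the max flow 18, so it is not minimum.

No — its capacity is 28, but the minimum cut has capacity 18.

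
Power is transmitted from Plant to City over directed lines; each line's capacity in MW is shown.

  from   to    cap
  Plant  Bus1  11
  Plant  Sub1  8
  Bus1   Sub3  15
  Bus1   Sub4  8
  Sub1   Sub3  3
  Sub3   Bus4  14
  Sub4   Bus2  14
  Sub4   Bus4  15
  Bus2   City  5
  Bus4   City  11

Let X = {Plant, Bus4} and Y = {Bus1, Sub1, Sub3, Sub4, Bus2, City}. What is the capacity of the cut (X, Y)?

Edges leaving {Plant, Bus4}: Plant→Bus1 (11), Plant→Sub1 (8), Bus4→City (11).
Cut capacity = 11 + 8 + 11 = 30.

30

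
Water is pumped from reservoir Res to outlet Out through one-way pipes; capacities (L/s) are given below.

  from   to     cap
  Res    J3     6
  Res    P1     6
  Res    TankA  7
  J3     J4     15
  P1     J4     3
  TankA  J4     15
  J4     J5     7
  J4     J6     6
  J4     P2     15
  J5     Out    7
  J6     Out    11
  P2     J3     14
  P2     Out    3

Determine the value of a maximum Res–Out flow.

Augment Res→J3→J4→J5→Out: bottleneck 6, flow now 6.
Augment Res→P1→J4→J5→Out: bottleneck 1, flow now 7.
Augment Res→P1→J4→J6→Out: bottleneck 2, flow now 9.
Augment Res→TankA→J4→J6→Out: bottleneck 4, flow now 13.
Augment Res→TankA→J4→P2→Out: bottleneck 3, flow now 16.
No augmenting path remains; maximum flow = 16.
In the residual graph, reachable from Res: {Res, P1}.
Min-cut edges: Res→J3 (6), Res→TankA (7), P1→J4 (3); capacity 6 + 7 + 3 = 16.
This cut is saturated, so no flow can exceed 16.

16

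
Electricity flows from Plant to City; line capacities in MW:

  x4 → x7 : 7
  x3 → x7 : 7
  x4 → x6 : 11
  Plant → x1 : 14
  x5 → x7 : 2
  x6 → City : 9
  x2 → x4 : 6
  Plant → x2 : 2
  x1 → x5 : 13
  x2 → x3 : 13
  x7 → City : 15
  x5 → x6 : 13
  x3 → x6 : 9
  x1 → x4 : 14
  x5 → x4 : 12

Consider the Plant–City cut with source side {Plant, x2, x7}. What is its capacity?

48

Edges leaving {Plant, x2, x7}: Plant→x1 (14), x2→x3 (13), x2→x4 (6), x7→City (15).
Cut capacity = 14 + 13 + 6 + 15 = 48.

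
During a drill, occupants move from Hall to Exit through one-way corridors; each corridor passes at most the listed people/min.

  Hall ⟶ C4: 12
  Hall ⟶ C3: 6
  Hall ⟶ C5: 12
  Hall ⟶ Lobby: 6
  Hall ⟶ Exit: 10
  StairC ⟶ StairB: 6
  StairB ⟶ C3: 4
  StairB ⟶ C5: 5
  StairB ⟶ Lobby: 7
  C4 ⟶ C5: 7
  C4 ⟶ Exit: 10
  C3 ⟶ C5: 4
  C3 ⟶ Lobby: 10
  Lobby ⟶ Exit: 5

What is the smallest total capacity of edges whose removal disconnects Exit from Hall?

25

Augment Hall→Exit: bottleneck 10, flow now 10.
Augment Hall→C4→Exit: bottleneck 10, flow now 20.
Augment Hall→Lobby→Exit: bottleneck 5, flow now 25.
No augmenting path remains; maximum flow = 25.
By max-flow min-cut, the minimum cut capacity equals the max flow.
In the residual graph, reachable from Hall: {Hall, C4, C3, C5, Lobby}.
Min-cut edges: Hall→Exit (10), C4→Exit (10), Lobby→Exit (5); capacity 10 + 10 + 5 = 25.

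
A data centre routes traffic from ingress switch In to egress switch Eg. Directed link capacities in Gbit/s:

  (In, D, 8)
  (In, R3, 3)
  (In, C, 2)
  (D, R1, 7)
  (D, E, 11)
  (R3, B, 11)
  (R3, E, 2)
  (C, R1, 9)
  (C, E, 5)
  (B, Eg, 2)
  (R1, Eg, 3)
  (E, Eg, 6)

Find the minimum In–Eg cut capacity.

Augment In→D→R1→Eg: bottleneck 3, flow now 3.
Augment In→D→E→Eg: bottleneck 5, flow now 8.
Augment In→R3→B→Eg: bottleneck 2, flow now 10.
Augment In→R3→E→Eg: bottleneck 1, flow now 11.
No augmenting path remains; maximum flow = 11.
By max-flow min-cut, the minimum cut capacity equals the max flow.
In the residual graph, reachable from In: {In, D, R3, C, B, R1, E}.
Min-cut edges: B→Eg (2), R1→Eg (3), E→Eg (6); capacity 2 + 3 + 6 = 11.

11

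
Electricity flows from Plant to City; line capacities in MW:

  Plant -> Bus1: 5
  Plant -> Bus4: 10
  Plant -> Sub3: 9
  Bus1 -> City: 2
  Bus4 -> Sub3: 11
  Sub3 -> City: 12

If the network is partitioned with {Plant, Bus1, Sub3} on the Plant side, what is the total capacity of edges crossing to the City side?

24

Edges leaving {Plant, Bus1, Sub3}: Plant→Bus4 (10), Bus1→City (2), Sub3→City (12).
Cut capacity = 10 + 2 + 12 = 24.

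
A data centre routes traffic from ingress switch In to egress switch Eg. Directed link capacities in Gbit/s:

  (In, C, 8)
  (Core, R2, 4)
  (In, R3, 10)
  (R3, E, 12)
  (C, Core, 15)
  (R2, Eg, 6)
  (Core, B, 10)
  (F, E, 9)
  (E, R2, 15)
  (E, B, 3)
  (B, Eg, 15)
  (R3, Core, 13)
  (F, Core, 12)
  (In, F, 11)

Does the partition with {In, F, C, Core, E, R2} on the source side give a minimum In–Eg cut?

Given cut capacity: 10 + 10 + 3 + 6 = 29.
Augment In→R3→Core→B→Eg: bottleneck 10, flow now 10.
Augment In→F→Core→R2→Eg: bottleneck 4, flow now 14.
Augment In→F→E→B→Eg: bottleneck 3, flow now 17.
Augment In→F→E→R2→Eg: bottleneck 2, flow now 19.
No augmenting path remains; maximum flow = 19.
In the residual graph, reachable from In: {In, R3, F, C, Core, E, R2}.
Min-cut edges: Core→B (10), E→B (3), R2→Eg (6); capacity 10 + 3 + 6 = 19.
Cut capacity 29 exceeds the max flow 19, so it is not minimum.

No — its capacity is 29, but the minimum cut has capacity 19.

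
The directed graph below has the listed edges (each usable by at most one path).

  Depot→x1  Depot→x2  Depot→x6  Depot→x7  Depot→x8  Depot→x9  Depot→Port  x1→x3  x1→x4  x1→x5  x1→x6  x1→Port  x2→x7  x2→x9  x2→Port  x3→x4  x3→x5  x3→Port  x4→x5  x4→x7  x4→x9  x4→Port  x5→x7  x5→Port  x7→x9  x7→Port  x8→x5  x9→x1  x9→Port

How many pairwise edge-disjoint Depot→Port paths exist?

Assign every edge capacity 1; by Menger, the answer equals the max flow.
Path Depot→Port (+1); total 1.
Path Depot→x1→Port (+1); total 2.
Path Depot→x2→Port (+1); total 3.
Path Depot→x7→Port (+1); total 4.
Path Depot→x9→Port (+1); total 5.
Path Depot→x8→x5→Port (+1); total 6.
No residual Depot→Port path; max flow = 6.
Certifying cut of size 6: {Depot→Port, Depot→x1, Depot→x2, Depot→x7, Depot→x8, Depot→x9}.

6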